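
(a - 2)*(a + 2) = a^2 - 4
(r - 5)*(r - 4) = r^2 - 9*r + 20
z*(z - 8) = z^2 - 8*z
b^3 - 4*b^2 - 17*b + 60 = (b - 5)*(b - 3)*(b + 4)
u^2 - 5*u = u*(u - 5)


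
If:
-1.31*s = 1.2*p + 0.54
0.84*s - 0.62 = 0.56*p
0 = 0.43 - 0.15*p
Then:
No Solution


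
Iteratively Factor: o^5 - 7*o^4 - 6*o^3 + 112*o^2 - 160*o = (o + 4)*(o^4 - 11*o^3 + 38*o^2 - 40*o) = o*(o + 4)*(o^3 - 11*o^2 + 38*o - 40) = o*(o - 5)*(o + 4)*(o^2 - 6*o + 8) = o*(o - 5)*(o - 4)*(o + 4)*(o - 2)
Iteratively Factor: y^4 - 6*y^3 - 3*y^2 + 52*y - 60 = (y - 2)*(y^3 - 4*y^2 - 11*y + 30) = (y - 5)*(y - 2)*(y^2 + y - 6) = (y - 5)*(y - 2)^2*(y + 3)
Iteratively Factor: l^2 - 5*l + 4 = (l - 1)*(l - 4)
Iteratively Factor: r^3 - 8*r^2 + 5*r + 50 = (r - 5)*(r^2 - 3*r - 10) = (r - 5)^2*(r + 2)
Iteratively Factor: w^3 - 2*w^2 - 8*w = (w)*(w^2 - 2*w - 8) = w*(w + 2)*(w - 4)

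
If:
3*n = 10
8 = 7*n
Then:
No Solution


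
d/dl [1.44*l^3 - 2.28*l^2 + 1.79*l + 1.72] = 4.32*l^2 - 4.56*l + 1.79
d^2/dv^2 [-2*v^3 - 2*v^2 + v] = -12*v - 4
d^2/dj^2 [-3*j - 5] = 0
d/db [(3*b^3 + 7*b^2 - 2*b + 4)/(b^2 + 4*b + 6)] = (3*b^4 + 24*b^3 + 84*b^2 + 76*b - 28)/(b^4 + 8*b^3 + 28*b^2 + 48*b + 36)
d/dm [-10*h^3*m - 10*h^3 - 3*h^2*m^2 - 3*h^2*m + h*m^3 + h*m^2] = h*(-10*h^2 - 6*h*m - 3*h + 3*m^2 + 2*m)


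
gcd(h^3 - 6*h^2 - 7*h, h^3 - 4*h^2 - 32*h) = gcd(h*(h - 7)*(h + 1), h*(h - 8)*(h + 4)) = h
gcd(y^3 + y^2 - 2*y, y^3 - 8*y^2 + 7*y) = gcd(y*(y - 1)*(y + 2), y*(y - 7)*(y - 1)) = y^2 - y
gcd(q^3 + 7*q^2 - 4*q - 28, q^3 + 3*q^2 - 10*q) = q - 2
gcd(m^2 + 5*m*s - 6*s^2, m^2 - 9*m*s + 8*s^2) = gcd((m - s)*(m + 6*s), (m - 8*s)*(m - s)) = -m + s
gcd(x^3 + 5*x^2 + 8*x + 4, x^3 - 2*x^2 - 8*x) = x + 2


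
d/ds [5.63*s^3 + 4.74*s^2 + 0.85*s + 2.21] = 16.89*s^2 + 9.48*s + 0.85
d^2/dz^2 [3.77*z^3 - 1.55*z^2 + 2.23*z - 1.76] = 22.62*z - 3.1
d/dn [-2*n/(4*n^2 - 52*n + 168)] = (n^2 - 42)/(2*(n^4 - 26*n^3 + 253*n^2 - 1092*n + 1764))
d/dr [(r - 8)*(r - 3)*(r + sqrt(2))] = 3*r^2 - 22*r + 2*sqrt(2)*r - 11*sqrt(2) + 24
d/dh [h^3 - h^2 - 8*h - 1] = 3*h^2 - 2*h - 8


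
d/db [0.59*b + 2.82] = 0.590000000000000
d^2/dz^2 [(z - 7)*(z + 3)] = 2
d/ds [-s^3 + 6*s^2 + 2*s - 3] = -3*s^2 + 12*s + 2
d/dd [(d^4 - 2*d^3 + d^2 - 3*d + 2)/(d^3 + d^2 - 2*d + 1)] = (d^6 + 2*d^5 - 9*d^4 + 18*d^3 - 11*d^2 - 2*d + 1)/(d^6 + 2*d^5 - 3*d^4 - 2*d^3 + 6*d^2 - 4*d + 1)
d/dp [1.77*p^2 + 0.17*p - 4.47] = 3.54*p + 0.17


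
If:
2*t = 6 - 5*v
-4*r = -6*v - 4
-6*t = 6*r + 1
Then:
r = 29/4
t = -89/12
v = 25/6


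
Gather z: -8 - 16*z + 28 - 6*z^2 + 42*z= -6*z^2 + 26*z + 20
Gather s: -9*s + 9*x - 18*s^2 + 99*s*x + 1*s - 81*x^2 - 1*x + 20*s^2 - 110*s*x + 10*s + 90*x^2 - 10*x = 2*s^2 + s*(2 - 11*x) + 9*x^2 - 2*x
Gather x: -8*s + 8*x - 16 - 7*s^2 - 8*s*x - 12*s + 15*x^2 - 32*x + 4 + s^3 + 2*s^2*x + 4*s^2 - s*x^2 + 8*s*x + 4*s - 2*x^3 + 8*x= s^3 - 3*s^2 - 16*s - 2*x^3 + x^2*(15 - s) + x*(2*s^2 - 16) - 12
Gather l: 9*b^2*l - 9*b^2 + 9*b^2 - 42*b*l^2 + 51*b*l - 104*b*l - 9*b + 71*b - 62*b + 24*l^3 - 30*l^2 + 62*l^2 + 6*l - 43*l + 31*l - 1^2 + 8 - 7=24*l^3 + l^2*(32 - 42*b) + l*(9*b^2 - 53*b - 6)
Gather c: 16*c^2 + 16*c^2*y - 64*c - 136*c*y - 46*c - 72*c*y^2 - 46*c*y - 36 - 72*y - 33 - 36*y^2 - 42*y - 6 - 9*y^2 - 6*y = c^2*(16*y + 16) + c*(-72*y^2 - 182*y - 110) - 45*y^2 - 120*y - 75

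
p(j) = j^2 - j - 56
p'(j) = 2*j - 1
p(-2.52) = -47.13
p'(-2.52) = -6.04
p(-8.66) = 27.66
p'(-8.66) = -18.32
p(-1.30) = -53.01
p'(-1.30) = -3.60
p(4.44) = -40.73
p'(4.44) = 7.88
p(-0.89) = -54.32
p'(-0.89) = -2.78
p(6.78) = -16.81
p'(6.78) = 12.56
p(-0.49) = -55.27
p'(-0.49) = -1.98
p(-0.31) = -55.59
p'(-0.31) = -1.62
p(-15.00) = 184.00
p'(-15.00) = -31.00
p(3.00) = -50.00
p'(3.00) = 5.00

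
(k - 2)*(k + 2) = k^2 - 4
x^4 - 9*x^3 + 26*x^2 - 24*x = x*(x - 4)*(x - 3)*(x - 2)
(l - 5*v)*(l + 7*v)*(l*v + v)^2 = l^4*v^2 + 2*l^3*v^3 + 2*l^3*v^2 - 35*l^2*v^4 + 4*l^2*v^3 + l^2*v^2 - 70*l*v^4 + 2*l*v^3 - 35*v^4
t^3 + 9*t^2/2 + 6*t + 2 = (t + 1/2)*(t + 2)^2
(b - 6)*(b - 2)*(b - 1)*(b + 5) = b^4 - 4*b^3 - 25*b^2 + 88*b - 60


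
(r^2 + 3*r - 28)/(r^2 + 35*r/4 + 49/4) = 4*(r - 4)/(4*r + 7)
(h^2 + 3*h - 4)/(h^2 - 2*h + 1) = (h + 4)/(h - 1)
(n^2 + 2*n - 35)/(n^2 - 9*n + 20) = (n + 7)/(n - 4)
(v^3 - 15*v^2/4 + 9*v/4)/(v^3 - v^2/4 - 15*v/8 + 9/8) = 2*v*(v - 3)/(2*v^2 + v - 3)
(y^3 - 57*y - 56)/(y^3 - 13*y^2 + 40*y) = (y^2 + 8*y + 7)/(y*(y - 5))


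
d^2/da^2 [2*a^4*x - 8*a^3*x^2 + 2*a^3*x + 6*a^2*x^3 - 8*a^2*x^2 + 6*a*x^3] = 4*x*(6*a^2 - 12*a*x + 3*a + 3*x^2 - 4*x)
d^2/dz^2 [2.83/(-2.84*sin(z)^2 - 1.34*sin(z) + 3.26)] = (91.302592*sin(z)^4 + 32.309544*sin(z)^3 - 27.067252*sin(z)^2 - 52.256516*sin(z) - 62.56564)/(2.84*sin(z)^2 + 1.34*sin(z) - 3.26)^3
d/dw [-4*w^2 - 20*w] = -8*w - 20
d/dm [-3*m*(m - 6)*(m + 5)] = -9*m^2 + 6*m + 90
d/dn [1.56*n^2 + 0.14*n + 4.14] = 3.12*n + 0.14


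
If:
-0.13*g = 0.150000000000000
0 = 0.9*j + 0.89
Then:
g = -1.15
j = -0.99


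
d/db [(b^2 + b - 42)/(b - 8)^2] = (76 - 17*b)/(b^3 - 24*b^2 + 192*b - 512)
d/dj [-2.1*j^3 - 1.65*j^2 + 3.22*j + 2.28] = -6.3*j^2 - 3.3*j + 3.22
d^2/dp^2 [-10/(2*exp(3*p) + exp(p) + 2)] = 10*(-2*(6*exp(2*p) + 1)^2*exp(p) + (18*exp(2*p) + 1)*(2*exp(3*p) + exp(p) + 2))*exp(p)/(2*exp(3*p) + exp(p) + 2)^3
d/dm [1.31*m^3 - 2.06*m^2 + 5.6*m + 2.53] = 3.93*m^2 - 4.12*m + 5.6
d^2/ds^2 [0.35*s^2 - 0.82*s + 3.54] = 0.700000000000000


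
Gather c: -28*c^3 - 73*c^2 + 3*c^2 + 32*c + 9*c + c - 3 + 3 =-28*c^3 - 70*c^2 + 42*c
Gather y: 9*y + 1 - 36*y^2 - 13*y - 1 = -36*y^2 - 4*y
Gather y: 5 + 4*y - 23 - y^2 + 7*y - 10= -y^2 + 11*y - 28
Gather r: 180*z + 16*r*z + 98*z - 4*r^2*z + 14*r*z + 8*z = -4*r^2*z + 30*r*z + 286*z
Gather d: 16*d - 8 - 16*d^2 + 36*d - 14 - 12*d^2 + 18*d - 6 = -28*d^2 + 70*d - 28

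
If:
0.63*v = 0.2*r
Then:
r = 3.15*v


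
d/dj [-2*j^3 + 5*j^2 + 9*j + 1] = -6*j^2 + 10*j + 9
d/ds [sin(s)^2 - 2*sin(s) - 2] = 2*(sin(s) - 1)*cos(s)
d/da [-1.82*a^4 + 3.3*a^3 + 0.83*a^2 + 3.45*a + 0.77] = -7.28*a^3 + 9.9*a^2 + 1.66*a + 3.45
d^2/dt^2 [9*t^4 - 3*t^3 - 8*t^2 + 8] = 108*t^2 - 18*t - 16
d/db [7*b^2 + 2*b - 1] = 14*b + 2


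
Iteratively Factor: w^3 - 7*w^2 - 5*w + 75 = (w - 5)*(w^2 - 2*w - 15) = (w - 5)^2*(w + 3)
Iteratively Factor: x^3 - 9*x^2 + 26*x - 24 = (x - 3)*(x^2 - 6*x + 8) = (x - 4)*(x - 3)*(x - 2)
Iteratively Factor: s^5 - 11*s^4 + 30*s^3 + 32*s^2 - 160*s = (s + 2)*(s^4 - 13*s^3 + 56*s^2 - 80*s) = s*(s + 2)*(s^3 - 13*s^2 + 56*s - 80) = s*(s - 5)*(s + 2)*(s^2 - 8*s + 16) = s*(s - 5)*(s - 4)*(s + 2)*(s - 4)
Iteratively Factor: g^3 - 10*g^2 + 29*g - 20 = (g - 4)*(g^2 - 6*g + 5) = (g - 4)*(g - 1)*(g - 5)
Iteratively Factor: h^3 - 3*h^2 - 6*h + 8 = (h - 1)*(h^2 - 2*h - 8) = (h - 4)*(h - 1)*(h + 2)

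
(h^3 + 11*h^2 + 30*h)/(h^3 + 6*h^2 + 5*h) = (h + 6)/(h + 1)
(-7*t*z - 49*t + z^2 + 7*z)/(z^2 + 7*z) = (-7*t + z)/z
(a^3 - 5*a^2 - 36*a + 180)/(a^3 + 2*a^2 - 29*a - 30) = (a - 6)/(a + 1)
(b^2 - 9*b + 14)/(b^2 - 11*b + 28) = (b - 2)/(b - 4)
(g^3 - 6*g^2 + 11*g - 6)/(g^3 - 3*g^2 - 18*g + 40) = (g^2 - 4*g + 3)/(g^2 - g - 20)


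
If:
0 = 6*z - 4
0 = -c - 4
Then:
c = -4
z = 2/3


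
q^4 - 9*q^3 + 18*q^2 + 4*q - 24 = (q - 6)*(q - 2)^2*(q + 1)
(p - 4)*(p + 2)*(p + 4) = p^3 + 2*p^2 - 16*p - 32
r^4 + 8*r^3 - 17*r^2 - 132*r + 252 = (r - 3)*(r - 2)*(r + 6)*(r + 7)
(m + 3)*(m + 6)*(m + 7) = m^3 + 16*m^2 + 81*m + 126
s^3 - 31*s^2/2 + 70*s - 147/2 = (s - 7)^2*(s - 3/2)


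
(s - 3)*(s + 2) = s^2 - s - 6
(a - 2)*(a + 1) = a^2 - a - 2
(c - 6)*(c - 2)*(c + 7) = c^3 - c^2 - 44*c + 84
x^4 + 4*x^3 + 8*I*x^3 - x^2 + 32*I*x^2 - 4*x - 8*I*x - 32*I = (x + 4)*(x + 8*I)*(-I*x + I)*(I*x + I)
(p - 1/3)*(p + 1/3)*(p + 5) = p^3 + 5*p^2 - p/9 - 5/9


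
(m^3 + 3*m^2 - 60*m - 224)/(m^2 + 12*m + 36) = (m^3 + 3*m^2 - 60*m - 224)/(m^2 + 12*m + 36)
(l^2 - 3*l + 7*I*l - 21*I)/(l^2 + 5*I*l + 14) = (l - 3)/(l - 2*I)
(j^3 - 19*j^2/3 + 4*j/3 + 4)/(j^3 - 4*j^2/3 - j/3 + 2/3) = (j - 6)/(j - 1)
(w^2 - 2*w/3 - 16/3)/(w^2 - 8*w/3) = (w + 2)/w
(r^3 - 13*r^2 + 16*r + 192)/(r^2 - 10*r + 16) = (r^2 - 5*r - 24)/(r - 2)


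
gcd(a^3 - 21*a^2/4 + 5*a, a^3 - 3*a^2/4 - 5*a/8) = a^2 - 5*a/4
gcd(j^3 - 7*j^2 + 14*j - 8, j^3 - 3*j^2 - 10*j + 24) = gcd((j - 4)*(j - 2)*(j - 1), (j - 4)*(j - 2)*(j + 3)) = j^2 - 6*j + 8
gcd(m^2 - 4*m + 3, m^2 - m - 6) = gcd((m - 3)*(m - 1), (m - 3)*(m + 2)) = m - 3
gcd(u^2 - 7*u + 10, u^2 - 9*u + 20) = u - 5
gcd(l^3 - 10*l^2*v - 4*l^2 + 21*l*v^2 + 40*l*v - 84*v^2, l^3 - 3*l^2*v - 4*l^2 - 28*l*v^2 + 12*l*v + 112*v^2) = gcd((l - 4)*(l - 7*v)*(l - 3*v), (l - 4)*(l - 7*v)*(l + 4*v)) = -l^2 + 7*l*v + 4*l - 28*v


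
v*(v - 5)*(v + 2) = v^3 - 3*v^2 - 10*v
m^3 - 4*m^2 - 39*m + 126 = (m - 7)*(m - 3)*(m + 6)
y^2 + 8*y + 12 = (y + 2)*(y + 6)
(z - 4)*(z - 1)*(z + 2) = z^3 - 3*z^2 - 6*z + 8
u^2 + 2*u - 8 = (u - 2)*(u + 4)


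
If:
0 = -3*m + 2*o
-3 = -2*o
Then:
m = 1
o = 3/2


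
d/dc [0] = 0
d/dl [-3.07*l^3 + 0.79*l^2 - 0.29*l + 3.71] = -9.21*l^2 + 1.58*l - 0.29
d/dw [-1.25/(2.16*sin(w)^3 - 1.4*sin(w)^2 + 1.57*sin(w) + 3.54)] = (8.1*sin(w)^2 - 3.5*sin(w) + 1.9625)*cos(w)/(2.16*sin(w)^3 - 1.4*sin(w)^2 + 1.57*sin(w) + 3.54)^2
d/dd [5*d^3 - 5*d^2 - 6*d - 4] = 15*d^2 - 10*d - 6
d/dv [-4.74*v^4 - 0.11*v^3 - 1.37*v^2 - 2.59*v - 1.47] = -18.96*v^3 - 0.33*v^2 - 2.74*v - 2.59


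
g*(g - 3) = g^2 - 3*g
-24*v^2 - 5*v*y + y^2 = (-8*v + y)*(3*v + y)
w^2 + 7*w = w*(w + 7)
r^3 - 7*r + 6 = (r - 2)*(r - 1)*(r + 3)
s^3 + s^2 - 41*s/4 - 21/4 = (s - 3)*(s + 1/2)*(s + 7/2)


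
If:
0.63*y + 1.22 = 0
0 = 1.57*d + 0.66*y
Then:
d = 0.81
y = -1.94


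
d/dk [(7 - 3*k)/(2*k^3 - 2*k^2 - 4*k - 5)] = (12*k^3 - 48*k^2 + 28*k + 43)/(4*k^6 - 8*k^5 - 12*k^4 - 4*k^3 + 36*k^2 + 40*k + 25)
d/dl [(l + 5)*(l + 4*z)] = 2*l + 4*z + 5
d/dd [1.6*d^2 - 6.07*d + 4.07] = 3.2*d - 6.07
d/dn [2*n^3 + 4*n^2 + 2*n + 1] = 6*n^2 + 8*n + 2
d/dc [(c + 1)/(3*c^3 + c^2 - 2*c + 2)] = (3*c^3 + c^2 - 2*c - (c + 1)*(9*c^2 + 2*c - 2) + 2)/(3*c^3 + c^2 - 2*c + 2)^2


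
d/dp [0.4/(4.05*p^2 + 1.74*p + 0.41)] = (-3.24*p - 0.696)/(4.05*p^2 + 1.74*p + 0.41)^2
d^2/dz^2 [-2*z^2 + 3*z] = -4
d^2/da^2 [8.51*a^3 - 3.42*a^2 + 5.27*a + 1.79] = 51.06*a - 6.84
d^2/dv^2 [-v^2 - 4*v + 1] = -2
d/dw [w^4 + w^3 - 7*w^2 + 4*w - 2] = 4*w^3 + 3*w^2 - 14*w + 4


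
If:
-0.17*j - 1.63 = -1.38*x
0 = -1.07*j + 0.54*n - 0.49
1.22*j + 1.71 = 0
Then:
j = -1.40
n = -1.87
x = 1.01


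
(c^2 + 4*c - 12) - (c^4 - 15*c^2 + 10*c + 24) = -c^4 + 16*c^2 - 6*c - 36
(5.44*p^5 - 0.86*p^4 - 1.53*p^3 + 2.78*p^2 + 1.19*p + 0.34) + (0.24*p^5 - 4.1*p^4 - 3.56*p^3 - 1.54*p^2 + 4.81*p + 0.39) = 5.68*p^5 - 4.96*p^4 - 5.09*p^3 + 1.24*p^2 + 6.0*p + 0.73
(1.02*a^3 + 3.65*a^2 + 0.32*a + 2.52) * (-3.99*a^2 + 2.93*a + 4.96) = -4.0698*a^5 - 11.5749*a^4 + 14.4769*a^3 + 8.9868*a^2 + 8.9708*a + 12.4992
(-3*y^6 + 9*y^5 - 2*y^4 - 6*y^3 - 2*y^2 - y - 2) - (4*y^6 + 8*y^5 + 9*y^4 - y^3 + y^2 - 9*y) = -7*y^6 + y^5 - 11*y^4 - 5*y^3 - 3*y^2 + 8*y - 2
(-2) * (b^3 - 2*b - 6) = -2*b^3 + 4*b + 12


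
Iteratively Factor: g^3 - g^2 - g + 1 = (g - 1)*(g^2 - 1) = (g - 1)*(g + 1)*(g - 1)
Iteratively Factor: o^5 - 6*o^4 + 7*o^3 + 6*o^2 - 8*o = (o + 1)*(o^4 - 7*o^3 + 14*o^2 - 8*o) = (o - 2)*(o + 1)*(o^3 - 5*o^2 + 4*o) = o*(o - 2)*(o + 1)*(o^2 - 5*o + 4) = o*(o - 4)*(o - 2)*(o + 1)*(o - 1)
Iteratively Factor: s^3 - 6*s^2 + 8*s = (s - 4)*(s^2 - 2*s) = (s - 4)*(s - 2)*(s)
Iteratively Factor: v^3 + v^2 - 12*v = (v)*(v^2 + v - 12) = v*(v - 3)*(v + 4)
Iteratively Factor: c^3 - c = (c)*(c^2 - 1) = c*(c - 1)*(c + 1)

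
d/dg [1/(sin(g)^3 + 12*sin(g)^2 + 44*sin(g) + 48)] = (-24*sin(g) + 3*cos(g)^2 - 47)*cos(g)/(sin(g)^3 + 12*sin(g)^2 + 44*sin(g) + 48)^2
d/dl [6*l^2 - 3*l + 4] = 12*l - 3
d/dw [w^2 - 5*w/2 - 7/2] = 2*w - 5/2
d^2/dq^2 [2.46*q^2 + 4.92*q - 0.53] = 4.92000000000000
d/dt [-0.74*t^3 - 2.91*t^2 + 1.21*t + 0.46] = -2.22*t^2 - 5.82*t + 1.21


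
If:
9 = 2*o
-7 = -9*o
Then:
No Solution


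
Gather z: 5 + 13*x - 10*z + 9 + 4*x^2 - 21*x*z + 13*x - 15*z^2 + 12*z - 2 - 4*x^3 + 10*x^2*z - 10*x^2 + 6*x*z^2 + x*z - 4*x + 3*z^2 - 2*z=-4*x^3 - 6*x^2 + 22*x + z^2*(6*x - 12) + z*(10*x^2 - 20*x) + 12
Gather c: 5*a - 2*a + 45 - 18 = 3*a + 27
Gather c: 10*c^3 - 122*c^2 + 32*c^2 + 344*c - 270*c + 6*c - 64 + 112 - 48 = 10*c^3 - 90*c^2 + 80*c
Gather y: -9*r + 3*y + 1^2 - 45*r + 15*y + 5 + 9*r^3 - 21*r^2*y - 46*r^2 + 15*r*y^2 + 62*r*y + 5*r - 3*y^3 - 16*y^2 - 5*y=9*r^3 - 46*r^2 - 49*r - 3*y^3 + y^2*(15*r - 16) + y*(-21*r^2 + 62*r + 13) + 6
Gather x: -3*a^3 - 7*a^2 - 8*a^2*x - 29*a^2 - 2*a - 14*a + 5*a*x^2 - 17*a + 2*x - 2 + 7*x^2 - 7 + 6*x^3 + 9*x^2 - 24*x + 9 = -3*a^3 - 36*a^2 - 33*a + 6*x^3 + x^2*(5*a + 16) + x*(-8*a^2 - 22)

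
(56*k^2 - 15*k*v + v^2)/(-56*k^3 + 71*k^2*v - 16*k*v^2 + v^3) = 1/(-k + v)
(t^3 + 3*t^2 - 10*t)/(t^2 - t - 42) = t*(-t^2 - 3*t + 10)/(-t^2 + t + 42)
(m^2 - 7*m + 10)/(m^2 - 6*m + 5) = (m - 2)/(m - 1)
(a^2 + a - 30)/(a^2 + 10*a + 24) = (a - 5)/(a + 4)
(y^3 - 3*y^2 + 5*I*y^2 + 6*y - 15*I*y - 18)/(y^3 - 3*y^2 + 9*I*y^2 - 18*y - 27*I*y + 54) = (y - I)/(y + 3*I)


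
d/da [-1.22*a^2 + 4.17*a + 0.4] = 4.17 - 2.44*a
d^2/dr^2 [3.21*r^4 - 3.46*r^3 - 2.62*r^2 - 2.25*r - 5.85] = 38.52*r^2 - 20.76*r - 5.24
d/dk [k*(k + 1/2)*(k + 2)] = 3*k^2 + 5*k + 1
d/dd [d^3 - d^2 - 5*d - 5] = 3*d^2 - 2*d - 5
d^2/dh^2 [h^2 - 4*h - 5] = 2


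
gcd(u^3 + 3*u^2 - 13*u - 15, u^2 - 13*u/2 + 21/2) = u - 3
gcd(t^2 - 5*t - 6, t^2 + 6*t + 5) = t + 1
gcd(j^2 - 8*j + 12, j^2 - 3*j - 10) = 1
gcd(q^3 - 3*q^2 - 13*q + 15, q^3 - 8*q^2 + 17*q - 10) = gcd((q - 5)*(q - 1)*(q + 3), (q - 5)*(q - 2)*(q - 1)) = q^2 - 6*q + 5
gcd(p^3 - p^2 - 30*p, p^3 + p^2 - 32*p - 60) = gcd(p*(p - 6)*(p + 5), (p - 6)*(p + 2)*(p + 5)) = p^2 - p - 30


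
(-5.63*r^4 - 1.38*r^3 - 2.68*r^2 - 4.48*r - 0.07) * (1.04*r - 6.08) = -5.8552*r^5 + 32.7952*r^4 + 5.6032*r^3 + 11.6352*r^2 + 27.1656*r + 0.4256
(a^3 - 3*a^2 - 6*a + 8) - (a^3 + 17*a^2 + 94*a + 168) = -20*a^2 - 100*a - 160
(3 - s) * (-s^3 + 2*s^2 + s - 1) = s^4 - 5*s^3 + 5*s^2 + 4*s - 3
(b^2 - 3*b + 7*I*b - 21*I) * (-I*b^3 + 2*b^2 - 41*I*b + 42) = -I*b^5 + 9*b^4 + 3*I*b^4 - 27*b^3 - 27*I*b^3 + 329*b^2 + 81*I*b^2 - 987*b + 294*I*b - 882*I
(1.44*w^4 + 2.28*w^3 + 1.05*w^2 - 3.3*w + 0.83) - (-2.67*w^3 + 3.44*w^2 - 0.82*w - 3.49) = 1.44*w^4 + 4.95*w^3 - 2.39*w^2 - 2.48*w + 4.32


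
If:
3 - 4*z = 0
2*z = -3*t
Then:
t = -1/2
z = 3/4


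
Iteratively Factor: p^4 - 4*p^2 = (p - 2)*(p^3 + 2*p^2) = p*(p - 2)*(p^2 + 2*p) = p*(p - 2)*(p + 2)*(p)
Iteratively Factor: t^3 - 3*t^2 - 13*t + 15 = (t - 5)*(t^2 + 2*t - 3) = (t - 5)*(t + 3)*(t - 1)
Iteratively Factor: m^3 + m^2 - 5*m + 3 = (m + 3)*(m^2 - 2*m + 1) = (m - 1)*(m + 3)*(m - 1)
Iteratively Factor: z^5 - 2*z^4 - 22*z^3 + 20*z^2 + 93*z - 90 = (z - 1)*(z^4 - z^3 - 23*z^2 - 3*z + 90) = (z - 1)*(z + 3)*(z^3 - 4*z^2 - 11*z + 30) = (z - 1)*(z + 3)^2*(z^2 - 7*z + 10) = (z - 5)*(z - 1)*(z + 3)^2*(z - 2)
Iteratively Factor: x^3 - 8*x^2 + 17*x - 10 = (x - 1)*(x^2 - 7*x + 10) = (x - 5)*(x - 1)*(x - 2)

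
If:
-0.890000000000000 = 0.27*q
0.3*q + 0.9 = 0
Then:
No Solution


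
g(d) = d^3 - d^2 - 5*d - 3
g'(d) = 3*d^2 - 2*d - 5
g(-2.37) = -10.08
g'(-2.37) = 16.59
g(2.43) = -6.71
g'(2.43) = 7.85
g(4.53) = 46.79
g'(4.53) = 47.50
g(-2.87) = -20.53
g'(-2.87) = 25.45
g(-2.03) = -5.34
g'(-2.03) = 11.42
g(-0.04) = -2.80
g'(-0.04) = -4.92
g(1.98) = -9.06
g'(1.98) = 2.80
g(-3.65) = -46.70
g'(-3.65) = 42.27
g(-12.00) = -1815.00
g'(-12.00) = 451.00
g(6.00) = 147.00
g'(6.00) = 91.00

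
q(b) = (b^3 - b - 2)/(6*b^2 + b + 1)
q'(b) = (-12*b - 1)*(b^3 - b - 2)/(6*b^2 + b + 1)^2 + (3*b^2 - 1)/(6*b^2 + b + 1) = ((12*b + 1)*(-b^3 + b + 2) + (3*b^2 - 1)*(6*b^2 + b + 1))/(6*b^2 + b + 1)^2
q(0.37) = -1.06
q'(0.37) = 2.36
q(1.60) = 0.03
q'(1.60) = 0.34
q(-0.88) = -0.38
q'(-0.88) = -0.48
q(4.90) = 0.74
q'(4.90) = 0.18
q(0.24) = -1.40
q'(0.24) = 2.91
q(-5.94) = -0.99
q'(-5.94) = 0.17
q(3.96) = 0.57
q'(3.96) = 0.19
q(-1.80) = -0.32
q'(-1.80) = 0.11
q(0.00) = -2.00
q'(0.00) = 1.00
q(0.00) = -2.00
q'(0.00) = 1.00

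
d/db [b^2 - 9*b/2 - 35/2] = 2*b - 9/2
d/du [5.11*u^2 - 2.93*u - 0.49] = 10.22*u - 2.93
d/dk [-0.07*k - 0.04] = -0.0700000000000000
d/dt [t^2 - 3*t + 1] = 2*t - 3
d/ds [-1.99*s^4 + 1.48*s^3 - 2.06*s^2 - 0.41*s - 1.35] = -7.96*s^3 + 4.44*s^2 - 4.12*s - 0.41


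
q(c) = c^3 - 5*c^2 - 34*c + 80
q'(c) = 3*c^2 - 10*c - 34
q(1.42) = 24.50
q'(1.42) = -42.15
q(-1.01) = 108.21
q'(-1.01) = -20.84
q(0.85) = 48.10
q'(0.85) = -40.33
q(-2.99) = 110.23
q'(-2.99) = 22.72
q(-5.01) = -0.91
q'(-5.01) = 91.40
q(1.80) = 8.43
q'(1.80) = -42.28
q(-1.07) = 109.43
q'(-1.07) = -19.87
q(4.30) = -79.14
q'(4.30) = -21.53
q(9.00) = 98.00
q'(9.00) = 119.00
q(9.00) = 98.00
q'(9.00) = 119.00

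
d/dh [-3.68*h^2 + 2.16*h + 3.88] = 2.16 - 7.36*h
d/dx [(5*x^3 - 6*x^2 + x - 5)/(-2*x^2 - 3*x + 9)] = (-10*x^4 - 30*x^3 + 155*x^2 - 128*x - 6)/(4*x^4 + 12*x^3 - 27*x^2 - 54*x + 81)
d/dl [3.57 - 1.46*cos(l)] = 1.46*sin(l)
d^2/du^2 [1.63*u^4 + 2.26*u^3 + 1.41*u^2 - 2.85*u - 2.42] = 19.56*u^2 + 13.56*u + 2.82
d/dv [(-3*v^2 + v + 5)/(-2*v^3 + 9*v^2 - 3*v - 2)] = (-6*v^4 + 4*v^3 + 30*v^2 - 78*v + 13)/(4*v^6 - 36*v^5 + 93*v^4 - 46*v^3 - 27*v^2 + 12*v + 4)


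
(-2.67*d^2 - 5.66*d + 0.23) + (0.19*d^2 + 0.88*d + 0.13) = -2.48*d^2 - 4.78*d + 0.36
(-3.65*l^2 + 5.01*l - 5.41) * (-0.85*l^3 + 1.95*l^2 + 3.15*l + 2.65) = 3.1025*l^5 - 11.376*l^4 + 2.8705*l^3 - 4.4405*l^2 - 3.765*l - 14.3365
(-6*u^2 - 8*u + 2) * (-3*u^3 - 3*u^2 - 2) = 18*u^5 + 42*u^4 + 18*u^3 + 6*u^2 + 16*u - 4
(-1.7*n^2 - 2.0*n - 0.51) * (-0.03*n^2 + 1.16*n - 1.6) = 0.051*n^4 - 1.912*n^3 + 0.4153*n^2 + 2.6084*n + 0.816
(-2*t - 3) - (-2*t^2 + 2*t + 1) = 2*t^2 - 4*t - 4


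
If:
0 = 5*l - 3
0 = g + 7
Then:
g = -7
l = 3/5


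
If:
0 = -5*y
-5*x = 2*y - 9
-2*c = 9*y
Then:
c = 0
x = 9/5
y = 0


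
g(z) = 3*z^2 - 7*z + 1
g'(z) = 6*z - 7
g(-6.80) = 187.32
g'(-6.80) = -47.80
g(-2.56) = 38.58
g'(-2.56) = -22.36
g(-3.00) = 49.00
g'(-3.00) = -25.00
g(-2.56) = 38.58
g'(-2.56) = -22.36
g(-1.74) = 22.26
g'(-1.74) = -17.44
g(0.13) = 0.14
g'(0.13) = -6.22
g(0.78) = -2.63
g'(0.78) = -2.32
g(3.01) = 7.11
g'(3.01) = 11.06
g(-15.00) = 781.00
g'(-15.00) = -97.00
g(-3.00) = 49.00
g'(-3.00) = -25.00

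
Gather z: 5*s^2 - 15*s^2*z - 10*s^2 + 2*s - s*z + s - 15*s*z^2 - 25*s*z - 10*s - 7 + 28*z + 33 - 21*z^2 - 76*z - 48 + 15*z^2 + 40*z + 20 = -5*s^2 - 7*s + z^2*(-15*s - 6) + z*(-15*s^2 - 26*s - 8) - 2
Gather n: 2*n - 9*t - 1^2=2*n - 9*t - 1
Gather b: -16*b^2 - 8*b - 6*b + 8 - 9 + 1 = -16*b^2 - 14*b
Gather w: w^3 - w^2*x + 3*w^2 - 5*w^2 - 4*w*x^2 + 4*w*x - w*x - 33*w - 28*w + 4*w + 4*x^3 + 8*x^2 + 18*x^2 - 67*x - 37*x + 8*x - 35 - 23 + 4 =w^3 + w^2*(-x - 2) + w*(-4*x^2 + 3*x - 57) + 4*x^3 + 26*x^2 - 96*x - 54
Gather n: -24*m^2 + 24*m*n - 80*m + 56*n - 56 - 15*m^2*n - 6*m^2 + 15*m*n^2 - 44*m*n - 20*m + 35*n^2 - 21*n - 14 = -30*m^2 - 100*m + n^2*(15*m + 35) + n*(-15*m^2 - 20*m + 35) - 70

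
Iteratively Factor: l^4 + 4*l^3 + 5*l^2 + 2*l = (l + 2)*(l^3 + 2*l^2 + l) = l*(l + 2)*(l^2 + 2*l + 1) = l*(l + 1)*(l + 2)*(l + 1)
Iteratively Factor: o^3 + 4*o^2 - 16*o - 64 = (o - 4)*(o^2 + 8*o + 16) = (o - 4)*(o + 4)*(o + 4)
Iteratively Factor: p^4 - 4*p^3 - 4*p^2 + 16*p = (p)*(p^3 - 4*p^2 - 4*p + 16) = p*(p - 2)*(p^2 - 2*p - 8) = p*(p - 2)*(p + 2)*(p - 4)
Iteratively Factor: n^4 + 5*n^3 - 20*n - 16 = (n + 4)*(n^3 + n^2 - 4*n - 4) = (n + 2)*(n + 4)*(n^2 - n - 2) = (n - 2)*(n + 2)*(n + 4)*(n + 1)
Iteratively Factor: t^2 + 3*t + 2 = (t + 2)*(t + 1)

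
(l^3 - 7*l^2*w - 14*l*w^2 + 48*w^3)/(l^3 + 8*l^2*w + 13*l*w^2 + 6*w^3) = (l^3 - 7*l^2*w - 14*l*w^2 + 48*w^3)/(l^3 + 8*l^2*w + 13*l*w^2 + 6*w^3)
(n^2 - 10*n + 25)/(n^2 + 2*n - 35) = (n - 5)/(n + 7)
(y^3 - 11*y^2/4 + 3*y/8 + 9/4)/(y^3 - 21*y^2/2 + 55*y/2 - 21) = (y + 3/4)/(y - 7)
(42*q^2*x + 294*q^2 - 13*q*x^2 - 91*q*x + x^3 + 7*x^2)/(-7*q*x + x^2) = -6*q - 42*q/x + x + 7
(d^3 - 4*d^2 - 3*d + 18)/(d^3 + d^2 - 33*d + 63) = (d + 2)/(d + 7)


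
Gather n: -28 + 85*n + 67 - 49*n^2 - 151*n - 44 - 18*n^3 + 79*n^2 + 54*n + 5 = -18*n^3 + 30*n^2 - 12*n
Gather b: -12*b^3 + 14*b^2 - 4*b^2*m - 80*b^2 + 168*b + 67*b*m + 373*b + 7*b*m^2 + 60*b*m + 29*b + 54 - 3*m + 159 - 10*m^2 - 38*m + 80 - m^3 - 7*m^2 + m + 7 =-12*b^3 + b^2*(-4*m - 66) + b*(7*m^2 + 127*m + 570) - m^3 - 17*m^2 - 40*m + 300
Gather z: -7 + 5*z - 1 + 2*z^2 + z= 2*z^2 + 6*z - 8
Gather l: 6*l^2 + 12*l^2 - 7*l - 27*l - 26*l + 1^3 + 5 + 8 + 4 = 18*l^2 - 60*l + 18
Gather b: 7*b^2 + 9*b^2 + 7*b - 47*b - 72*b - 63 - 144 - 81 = 16*b^2 - 112*b - 288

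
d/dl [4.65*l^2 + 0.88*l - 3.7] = 9.3*l + 0.88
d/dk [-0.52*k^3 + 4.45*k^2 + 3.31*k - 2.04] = -1.56*k^2 + 8.9*k + 3.31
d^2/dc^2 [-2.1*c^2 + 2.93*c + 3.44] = -4.20000000000000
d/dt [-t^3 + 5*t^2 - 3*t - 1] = -3*t^2 + 10*t - 3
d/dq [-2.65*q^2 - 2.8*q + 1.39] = -5.3*q - 2.8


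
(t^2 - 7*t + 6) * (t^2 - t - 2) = t^4 - 8*t^3 + 11*t^2 + 8*t - 12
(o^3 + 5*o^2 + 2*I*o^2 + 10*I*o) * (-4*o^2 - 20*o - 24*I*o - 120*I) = -4*o^5 - 40*o^4 - 32*I*o^4 - 52*o^3 - 320*I*o^3 + 480*o^2 - 800*I*o^2 + 1200*o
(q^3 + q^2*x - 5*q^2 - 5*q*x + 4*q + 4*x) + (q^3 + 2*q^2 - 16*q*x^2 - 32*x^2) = 2*q^3 + q^2*x - 3*q^2 - 16*q*x^2 - 5*q*x + 4*q - 32*x^2 + 4*x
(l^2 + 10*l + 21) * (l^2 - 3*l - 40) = l^4 + 7*l^3 - 49*l^2 - 463*l - 840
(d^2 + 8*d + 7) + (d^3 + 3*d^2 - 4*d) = d^3 + 4*d^2 + 4*d + 7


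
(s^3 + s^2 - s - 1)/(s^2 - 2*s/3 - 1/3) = 3*(s^2 + 2*s + 1)/(3*s + 1)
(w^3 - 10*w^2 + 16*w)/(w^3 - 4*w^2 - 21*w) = (-w^2 + 10*w - 16)/(-w^2 + 4*w + 21)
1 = 1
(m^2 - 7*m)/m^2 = (m - 7)/m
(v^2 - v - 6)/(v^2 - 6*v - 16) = (v - 3)/(v - 8)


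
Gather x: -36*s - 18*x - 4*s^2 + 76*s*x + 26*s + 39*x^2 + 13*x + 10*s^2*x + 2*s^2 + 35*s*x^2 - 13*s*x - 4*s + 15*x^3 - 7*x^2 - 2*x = -2*s^2 - 14*s + 15*x^3 + x^2*(35*s + 32) + x*(10*s^2 + 63*s - 7)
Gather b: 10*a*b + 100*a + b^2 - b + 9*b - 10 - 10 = 100*a + b^2 + b*(10*a + 8) - 20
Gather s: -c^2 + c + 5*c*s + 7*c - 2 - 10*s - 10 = -c^2 + 8*c + s*(5*c - 10) - 12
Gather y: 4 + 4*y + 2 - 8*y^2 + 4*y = -8*y^2 + 8*y + 6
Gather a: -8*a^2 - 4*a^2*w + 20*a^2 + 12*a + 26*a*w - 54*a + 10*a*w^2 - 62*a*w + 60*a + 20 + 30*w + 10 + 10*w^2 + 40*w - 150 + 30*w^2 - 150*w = a^2*(12 - 4*w) + a*(10*w^2 - 36*w + 18) + 40*w^2 - 80*w - 120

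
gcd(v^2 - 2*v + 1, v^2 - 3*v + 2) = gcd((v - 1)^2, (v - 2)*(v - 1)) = v - 1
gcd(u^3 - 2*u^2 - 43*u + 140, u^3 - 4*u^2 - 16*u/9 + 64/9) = u - 4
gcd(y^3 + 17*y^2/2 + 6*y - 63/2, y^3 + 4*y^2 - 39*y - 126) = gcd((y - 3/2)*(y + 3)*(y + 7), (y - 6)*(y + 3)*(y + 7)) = y^2 + 10*y + 21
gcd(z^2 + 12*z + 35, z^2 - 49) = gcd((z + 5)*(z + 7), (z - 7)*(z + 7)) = z + 7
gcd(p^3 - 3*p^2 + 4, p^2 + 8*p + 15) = 1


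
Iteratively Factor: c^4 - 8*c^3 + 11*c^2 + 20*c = (c - 5)*(c^3 - 3*c^2 - 4*c) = (c - 5)*(c + 1)*(c^2 - 4*c) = (c - 5)*(c - 4)*(c + 1)*(c)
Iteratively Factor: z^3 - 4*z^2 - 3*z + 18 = (z + 2)*(z^2 - 6*z + 9) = (z - 3)*(z + 2)*(z - 3)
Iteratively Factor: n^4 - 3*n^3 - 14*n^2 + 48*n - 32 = (n - 1)*(n^3 - 2*n^2 - 16*n + 32) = (n - 4)*(n - 1)*(n^2 + 2*n - 8) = (n - 4)*(n - 2)*(n - 1)*(n + 4)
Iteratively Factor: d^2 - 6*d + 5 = (d - 1)*(d - 5)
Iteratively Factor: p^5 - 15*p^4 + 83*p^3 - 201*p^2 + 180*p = (p - 5)*(p^4 - 10*p^3 + 33*p^2 - 36*p) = (p - 5)*(p - 4)*(p^3 - 6*p^2 + 9*p) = p*(p - 5)*(p - 4)*(p^2 - 6*p + 9) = p*(p - 5)*(p - 4)*(p - 3)*(p - 3)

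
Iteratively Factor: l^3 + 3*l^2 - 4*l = (l + 4)*(l^2 - l) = l*(l + 4)*(l - 1)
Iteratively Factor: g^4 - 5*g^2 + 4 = (g - 1)*(g^3 + g^2 - 4*g - 4) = (g - 2)*(g - 1)*(g^2 + 3*g + 2) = (g - 2)*(g - 1)*(g + 2)*(g + 1)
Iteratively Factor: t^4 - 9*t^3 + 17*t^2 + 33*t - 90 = (t - 3)*(t^3 - 6*t^2 - t + 30) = (t - 3)^2*(t^2 - 3*t - 10) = (t - 5)*(t - 3)^2*(t + 2)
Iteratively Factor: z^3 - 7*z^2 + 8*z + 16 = (z - 4)*(z^2 - 3*z - 4) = (z - 4)*(z + 1)*(z - 4)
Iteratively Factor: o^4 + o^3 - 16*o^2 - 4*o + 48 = (o - 2)*(o^3 + 3*o^2 - 10*o - 24) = (o - 2)*(o + 2)*(o^2 + o - 12) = (o - 3)*(o - 2)*(o + 2)*(o + 4)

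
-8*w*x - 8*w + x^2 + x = (-8*w + x)*(x + 1)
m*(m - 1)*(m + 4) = m^3 + 3*m^2 - 4*m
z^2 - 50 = (z - 5*sqrt(2))*(z + 5*sqrt(2))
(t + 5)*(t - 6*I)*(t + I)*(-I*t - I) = -I*t^4 - 5*t^3 - 6*I*t^3 - 30*t^2 - 11*I*t^2 - 25*t - 36*I*t - 30*I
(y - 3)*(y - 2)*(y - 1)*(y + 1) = y^4 - 5*y^3 + 5*y^2 + 5*y - 6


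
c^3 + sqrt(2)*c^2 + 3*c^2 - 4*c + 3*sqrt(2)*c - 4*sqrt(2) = (c - 1)*(c + 4)*(c + sqrt(2))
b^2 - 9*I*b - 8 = (b - 8*I)*(b - I)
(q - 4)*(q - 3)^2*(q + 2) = q^4 - 8*q^3 + 13*q^2 + 30*q - 72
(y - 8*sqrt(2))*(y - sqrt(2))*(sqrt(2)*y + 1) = sqrt(2)*y^3 - 17*y^2 + 7*sqrt(2)*y + 16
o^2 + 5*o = o*(o + 5)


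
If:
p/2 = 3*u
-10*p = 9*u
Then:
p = 0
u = 0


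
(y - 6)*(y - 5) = y^2 - 11*y + 30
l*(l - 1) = l^2 - l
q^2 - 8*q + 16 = (q - 4)^2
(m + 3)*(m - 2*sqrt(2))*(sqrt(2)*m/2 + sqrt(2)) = sqrt(2)*m^3/2 - 2*m^2 + 5*sqrt(2)*m^2/2 - 10*m + 3*sqrt(2)*m - 12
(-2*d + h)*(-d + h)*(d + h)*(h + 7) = 2*d^3*h + 14*d^3 - d^2*h^2 - 7*d^2*h - 2*d*h^3 - 14*d*h^2 + h^4 + 7*h^3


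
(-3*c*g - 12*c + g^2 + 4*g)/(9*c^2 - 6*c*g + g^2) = (-g - 4)/(3*c - g)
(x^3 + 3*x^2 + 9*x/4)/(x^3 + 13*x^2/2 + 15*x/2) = (x + 3/2)/(x + 5)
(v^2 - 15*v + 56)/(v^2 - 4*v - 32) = (v - 7)/(v + 4)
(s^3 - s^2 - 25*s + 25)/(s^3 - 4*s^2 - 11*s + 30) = (s^2 + 4*s - 5)/(s^2 + s - 6)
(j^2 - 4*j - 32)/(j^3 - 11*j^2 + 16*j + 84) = (j^2 - 4*j - 32)/(j^3 - 11*j^2 + 16*j + 84)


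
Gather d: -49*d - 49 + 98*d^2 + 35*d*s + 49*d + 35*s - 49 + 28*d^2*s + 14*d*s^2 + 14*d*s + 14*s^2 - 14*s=d^2*(28*s + 98) + d*(14*s^2 + 49*s) + 14*s^2 + 21*s - 98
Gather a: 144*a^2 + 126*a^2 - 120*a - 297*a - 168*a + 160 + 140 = 270*a^2 - 585*a + 300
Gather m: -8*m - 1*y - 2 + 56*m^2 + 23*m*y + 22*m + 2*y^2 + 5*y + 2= 56*m^2 + m*(23*y + 14) + 2*y^2 + 4*y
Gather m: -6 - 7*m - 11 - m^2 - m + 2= -m^2 - 8*m - 15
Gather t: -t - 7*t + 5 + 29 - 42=-8*t - 8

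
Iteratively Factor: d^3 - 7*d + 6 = (d + 3)*(d^2 - 3*d + 2) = (d - 1)*(d + 3)*(d - 2)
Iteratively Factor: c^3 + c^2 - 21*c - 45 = (c - 5)*(c^2 + 6*c + 9) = (c - 5)*(c + 3)*(c + 3)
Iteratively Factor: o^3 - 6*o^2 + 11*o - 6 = (o - 2)*(o^2 - 4*o + 3) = (o - 2)*(o - 1)*(o - 3)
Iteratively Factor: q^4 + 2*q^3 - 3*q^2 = (q - 1)*(q^3 + 3*q^2) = (q - 1)*(q + 3)*(q^2) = q*(q - 1)*(q + 3)*(q)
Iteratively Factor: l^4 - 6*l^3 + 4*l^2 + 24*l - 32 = (l - 4)*(l^3 - 2*l^2 - 4*l + 8) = (l - 4)*(l - 2)*(l^2 - 4) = (l - 4)*(l - 2)^2*(l + 2)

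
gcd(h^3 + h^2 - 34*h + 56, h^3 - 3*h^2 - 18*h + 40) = h - 2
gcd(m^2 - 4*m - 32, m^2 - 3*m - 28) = m + 4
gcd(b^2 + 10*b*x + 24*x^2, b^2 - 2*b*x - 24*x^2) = b + 4*x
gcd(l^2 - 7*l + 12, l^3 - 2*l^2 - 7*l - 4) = l - 4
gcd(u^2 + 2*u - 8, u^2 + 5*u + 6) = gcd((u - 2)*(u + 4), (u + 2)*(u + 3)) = 1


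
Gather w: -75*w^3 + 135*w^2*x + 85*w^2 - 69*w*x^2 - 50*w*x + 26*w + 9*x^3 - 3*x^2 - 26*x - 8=-75*w^3 + w^2*(135*x + 85) + w*(-69*x^2 - 50*x + 26) + 9*x^3 - 3*x^2 - 26*x - 8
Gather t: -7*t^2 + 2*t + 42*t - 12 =-7*t^2 + 44*t - 12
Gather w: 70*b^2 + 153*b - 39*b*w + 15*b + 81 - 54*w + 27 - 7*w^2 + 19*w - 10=70*b^2 + 168*b - 7*w^2 + w*(-39*b - 35) + 98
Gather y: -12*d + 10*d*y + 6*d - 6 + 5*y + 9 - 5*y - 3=10*d*y - 6*d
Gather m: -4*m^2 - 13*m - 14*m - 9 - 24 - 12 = -4*m^2 - 27*m - 45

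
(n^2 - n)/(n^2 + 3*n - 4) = n/(n + 4)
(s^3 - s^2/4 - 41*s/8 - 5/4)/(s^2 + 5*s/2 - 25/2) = (4*s^2 + 9*s + 2)/(4*(s + 5))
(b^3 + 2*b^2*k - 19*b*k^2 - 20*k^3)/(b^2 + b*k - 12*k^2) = (b^3 + 2*b^2*k - 19*b*k^2 - 20*k^3)/(b^2 + b*k - 12*k^2)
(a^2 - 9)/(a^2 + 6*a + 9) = (a - 3)/(a + 3)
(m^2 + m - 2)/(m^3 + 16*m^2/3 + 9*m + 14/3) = 3*(m - 1)/(3*m^2 + 10*m + 7)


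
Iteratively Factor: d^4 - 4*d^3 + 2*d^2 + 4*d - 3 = (d - 1)*(d^3 - 3*d^2 - d + 3) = (d - 1)*(d + 1)*(d^2 - 4*d + 3) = (d - 1)^2*(d + 1)*(d - 3)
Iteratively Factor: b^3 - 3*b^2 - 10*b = (b + 2)*(b^2 - 5*b) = b*(b + 2)*(b - 5)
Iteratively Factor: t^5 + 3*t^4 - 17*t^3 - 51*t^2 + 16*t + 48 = (t + 4)*(t^4 - t^3 - 13*t^2 + t + 12) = (t + 3)*(t + 4)*(t^3 - 4*t^2 - t + 4) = (t + 1)*(t + 3)*(t + 4)*(t^2 - 5*t + 4) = (t - 1)*(t + 1)*(t + 3)*(t + 4)*(t - 4)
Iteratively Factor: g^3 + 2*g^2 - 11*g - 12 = (g - 3)*(g^2 + 5*g + 4) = (g - 3)*(g + 1)*(g + 4)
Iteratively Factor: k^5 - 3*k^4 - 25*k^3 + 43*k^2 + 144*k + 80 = (k + 4)*(k^4 - 7*k^3 + 3*k^2 + 31*k + 20) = (k + 1)*(k + 4)*(k^3 - 8*k^2 + 11*k + 20) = (k - 5)*(k + 1)*(k + 4)*(k^2 - 3*k - 4) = (k - 5)*(k + 1)^2*(k + 4)*(k - 4)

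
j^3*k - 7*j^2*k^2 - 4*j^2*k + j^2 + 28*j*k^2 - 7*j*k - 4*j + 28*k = (j - 4)*(j - 7*k)*(j*k + 1)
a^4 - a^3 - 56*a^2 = a^2*(a - 8)*(a + 7)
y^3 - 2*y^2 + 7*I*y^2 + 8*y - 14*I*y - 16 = (y - 2)*(y - I)*(y + 8*I)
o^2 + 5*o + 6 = (o + 2)*(o + 3)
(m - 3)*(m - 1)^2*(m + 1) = m^4 - 4*m^3 + 2*m^2 + 4*m - 3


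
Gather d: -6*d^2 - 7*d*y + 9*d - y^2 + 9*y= -6*d^2 + d*(9 - 7*y) - y^2 + 9*y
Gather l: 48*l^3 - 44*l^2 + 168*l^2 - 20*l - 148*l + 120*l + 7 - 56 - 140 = 48*l^3 + 124*l^2 - 48*l - 189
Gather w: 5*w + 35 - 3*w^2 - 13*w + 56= -3*w^2 - 8*w + 91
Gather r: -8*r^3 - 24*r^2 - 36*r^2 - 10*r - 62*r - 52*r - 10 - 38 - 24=-8*r^3 - 60*r^2 - 124*r - 72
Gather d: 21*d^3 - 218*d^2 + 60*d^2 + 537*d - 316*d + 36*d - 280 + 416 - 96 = 21*d^3 - 158*d^2 + 257*d + 40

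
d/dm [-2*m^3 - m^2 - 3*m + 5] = -6*m^2 - 2*m - 3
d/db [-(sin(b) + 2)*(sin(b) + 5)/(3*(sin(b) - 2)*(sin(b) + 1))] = 4*(6*sin(b) - cos(2*b) + 2)*cos(b)/(3*(sin(b) - 2)^2*(sin(b) + 1)^2)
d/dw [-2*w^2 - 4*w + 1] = -4*w - 4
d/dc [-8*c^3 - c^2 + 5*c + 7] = -24*c^2 - 2*c + 5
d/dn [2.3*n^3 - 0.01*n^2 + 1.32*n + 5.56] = 6.9*n^2 - 0.02*n + 1.32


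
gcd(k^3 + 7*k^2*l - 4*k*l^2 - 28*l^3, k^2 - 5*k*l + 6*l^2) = k - 2*l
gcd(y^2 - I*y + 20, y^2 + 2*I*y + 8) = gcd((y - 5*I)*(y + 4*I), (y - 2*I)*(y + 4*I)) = y + 4*I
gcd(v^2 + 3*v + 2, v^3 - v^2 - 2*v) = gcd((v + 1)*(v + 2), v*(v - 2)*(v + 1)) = v + 1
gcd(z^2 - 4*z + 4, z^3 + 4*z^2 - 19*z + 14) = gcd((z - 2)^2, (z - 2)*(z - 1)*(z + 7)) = z - 2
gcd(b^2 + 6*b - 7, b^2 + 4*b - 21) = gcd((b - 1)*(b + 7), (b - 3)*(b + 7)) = b + 7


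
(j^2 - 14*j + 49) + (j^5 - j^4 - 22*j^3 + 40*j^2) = j^5 - j^4 - 22*j^3 + 41*j^2 - 14*j + 49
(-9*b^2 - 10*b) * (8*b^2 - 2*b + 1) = -72*b^4 - 62*b^3 + 11*b^2 - 10*b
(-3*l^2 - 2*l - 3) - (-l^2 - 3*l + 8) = -2*l^2 + l - 11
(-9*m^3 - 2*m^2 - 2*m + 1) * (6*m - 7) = -54*m^4 + 51*m^3 + 2*m^2 + 20*m - 7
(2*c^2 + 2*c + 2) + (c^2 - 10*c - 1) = 3*c^2 - 8*c + 1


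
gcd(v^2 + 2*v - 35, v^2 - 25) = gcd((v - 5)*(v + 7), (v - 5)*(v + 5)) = v - 5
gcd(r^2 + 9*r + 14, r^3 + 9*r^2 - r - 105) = r + 7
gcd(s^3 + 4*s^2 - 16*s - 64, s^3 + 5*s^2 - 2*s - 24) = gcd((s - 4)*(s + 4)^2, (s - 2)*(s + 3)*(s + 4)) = s + 4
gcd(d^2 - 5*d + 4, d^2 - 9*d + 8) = d - 1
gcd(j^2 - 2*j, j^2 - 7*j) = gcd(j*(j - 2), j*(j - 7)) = j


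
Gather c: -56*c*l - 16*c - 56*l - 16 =c*(-56*l - 16) - 56*l - 16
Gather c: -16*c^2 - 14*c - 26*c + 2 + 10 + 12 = -16*c^2 - 40*c + 24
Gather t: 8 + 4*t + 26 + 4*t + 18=8*t + 52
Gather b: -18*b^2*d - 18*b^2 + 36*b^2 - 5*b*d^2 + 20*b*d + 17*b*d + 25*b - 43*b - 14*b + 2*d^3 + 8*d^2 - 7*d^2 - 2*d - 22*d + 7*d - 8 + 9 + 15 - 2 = b^2*(18 - 18*d) + b*(-5*d^2 + 37*d - 32) + 2*d^3 + d^2 - 17*d + 14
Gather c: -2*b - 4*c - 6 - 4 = -2*b - 4*c - 10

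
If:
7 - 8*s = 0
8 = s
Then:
No Solution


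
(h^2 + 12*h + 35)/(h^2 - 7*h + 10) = (h^2 + 12*h + 35)/(h^2 - 7*h + 10)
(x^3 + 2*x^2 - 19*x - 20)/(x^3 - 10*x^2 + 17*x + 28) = (x + 5)/(x - 7)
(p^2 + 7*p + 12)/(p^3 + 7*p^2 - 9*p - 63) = (p + 4)/(p^2 + 4*p - 21)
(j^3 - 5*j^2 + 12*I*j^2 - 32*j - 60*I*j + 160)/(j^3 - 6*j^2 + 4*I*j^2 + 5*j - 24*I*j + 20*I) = (j + 8*I)/(j - 1)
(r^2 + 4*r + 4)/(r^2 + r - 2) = (r + 2)/(r - 1)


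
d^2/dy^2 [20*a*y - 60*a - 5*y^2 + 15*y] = -10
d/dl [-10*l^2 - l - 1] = -20*l - 1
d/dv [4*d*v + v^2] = 4*d + 2*v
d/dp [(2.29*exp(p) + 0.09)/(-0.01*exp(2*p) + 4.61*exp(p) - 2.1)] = (0.0229*exp(2*p) + 0.00179999999999936*exp(p) - 5.2239)*exp(p)/(0.0001*exp(4*p) - 0.0922*exp(3*p) + 21.2941*exp(2*p) - 19.362*exp(p) + 4.41)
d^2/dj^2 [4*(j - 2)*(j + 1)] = 8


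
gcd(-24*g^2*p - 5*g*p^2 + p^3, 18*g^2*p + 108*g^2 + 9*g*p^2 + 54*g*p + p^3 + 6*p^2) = 3*g + p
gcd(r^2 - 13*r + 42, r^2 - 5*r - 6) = r - 6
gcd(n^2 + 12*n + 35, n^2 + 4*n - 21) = n + 7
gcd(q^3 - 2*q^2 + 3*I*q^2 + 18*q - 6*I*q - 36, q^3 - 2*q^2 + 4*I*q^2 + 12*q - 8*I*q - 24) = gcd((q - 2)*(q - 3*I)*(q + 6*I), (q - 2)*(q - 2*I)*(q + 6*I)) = q^2 + q*(-2 + 6*I) - 12*I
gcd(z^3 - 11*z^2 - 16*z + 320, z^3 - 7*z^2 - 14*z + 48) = z - 8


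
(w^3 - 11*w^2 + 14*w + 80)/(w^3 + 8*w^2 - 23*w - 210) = (w^2 - 6*w - 16)/(w^2 + 13*w + 42)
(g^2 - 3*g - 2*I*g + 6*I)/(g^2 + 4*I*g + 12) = (g - 3)/(g + 6*I)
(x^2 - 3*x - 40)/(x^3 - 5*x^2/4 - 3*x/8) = 8*(-x^2 + 3*x + 40)/(x*(-8*x^2 + 10*x + 3))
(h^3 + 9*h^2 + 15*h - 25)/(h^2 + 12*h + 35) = (h^2 + 4*h - 5)/(h + 7)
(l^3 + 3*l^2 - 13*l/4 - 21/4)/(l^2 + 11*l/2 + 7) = (2*l^2 - l - 3)/(2*(l + 2))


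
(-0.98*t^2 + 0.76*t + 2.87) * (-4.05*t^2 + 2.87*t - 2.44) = 3.969*t^4 - 5.8906*t^3 - 7.0511*t^2 + 6.3825*t - 7.0028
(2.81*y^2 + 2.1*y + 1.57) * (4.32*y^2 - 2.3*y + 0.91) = 12.1392*y^4 + 2.609*y^3 + 4.5095*y^2 - 1.7*y + 1.4287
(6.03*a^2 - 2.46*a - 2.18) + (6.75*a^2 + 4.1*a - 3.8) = 12.78*a^2 + 1.64*a - 5.98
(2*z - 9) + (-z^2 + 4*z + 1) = -z^2 + 6*z - 8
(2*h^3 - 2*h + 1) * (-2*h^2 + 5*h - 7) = -4*h^5 + 10*h^4 - 10*h^3 - 12*h^2 + 19*h - 7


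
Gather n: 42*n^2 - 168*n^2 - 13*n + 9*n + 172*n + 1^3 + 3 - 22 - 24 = -126*n^2 + 168*n - 42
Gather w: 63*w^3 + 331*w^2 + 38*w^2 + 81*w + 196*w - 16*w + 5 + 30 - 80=63*w^3 + 369*w^2 + 261*w - 45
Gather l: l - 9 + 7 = l - 2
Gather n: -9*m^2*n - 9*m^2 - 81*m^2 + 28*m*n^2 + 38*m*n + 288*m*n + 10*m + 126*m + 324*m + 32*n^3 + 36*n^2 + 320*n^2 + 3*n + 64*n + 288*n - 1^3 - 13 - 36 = -90*m^2 + 460*m + 32*n^3 + n^2*(28*m + 356) + n*(-9*m^2 + 326*m + 355) - 50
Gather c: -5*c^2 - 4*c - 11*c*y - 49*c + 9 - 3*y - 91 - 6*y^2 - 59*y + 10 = -5*c^2 + c*(-11*y - 53) - 6*y^2 - 62*y - 72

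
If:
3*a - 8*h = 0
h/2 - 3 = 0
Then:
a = 16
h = 6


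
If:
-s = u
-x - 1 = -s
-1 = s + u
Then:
No Solution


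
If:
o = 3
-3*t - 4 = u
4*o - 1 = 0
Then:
No Solution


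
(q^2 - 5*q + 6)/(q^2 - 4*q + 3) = (q - 2)/(q - 1)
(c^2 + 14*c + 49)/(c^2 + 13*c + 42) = (c + 7)/(c + 6)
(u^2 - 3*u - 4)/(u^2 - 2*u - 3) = (u - 4)/(u - 3)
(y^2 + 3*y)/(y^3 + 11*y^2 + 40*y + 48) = y/(y^2 + 8*y + 16)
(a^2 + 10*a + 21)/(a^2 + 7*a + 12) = (a + 7)/(a + 4)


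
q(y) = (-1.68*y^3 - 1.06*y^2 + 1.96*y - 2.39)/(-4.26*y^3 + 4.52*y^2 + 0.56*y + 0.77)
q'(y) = (-5.04*y^2 - 2.12*y + 1.96)/(-4.26*y^3 + 4.52*y^2 + 0.56*y + 0.77) + (12.78*y^2 - 9.04*y - 0.56)*(-1.68*y^3 - 1.06*y^2 + 1.96*y - 2.39)/(-4.26*y^3 + 4.52*y^2 + 0.56*y + 0.77)^2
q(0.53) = -1.12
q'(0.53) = 0.81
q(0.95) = -1.69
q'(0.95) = -5.00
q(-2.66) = 0.15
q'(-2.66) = -0.10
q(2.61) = 0.80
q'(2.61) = -0.30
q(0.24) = -1.81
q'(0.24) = 4.32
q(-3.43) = 0.21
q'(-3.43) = -0.06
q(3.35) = 0.66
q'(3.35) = -0.12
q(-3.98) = 0.23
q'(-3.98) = -0.04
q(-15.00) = 0.35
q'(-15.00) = -0.00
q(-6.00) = 0.29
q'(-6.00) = -0.02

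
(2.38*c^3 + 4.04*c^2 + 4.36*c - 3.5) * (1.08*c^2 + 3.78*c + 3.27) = 2.5704*c^5 + 13.3596*c^4 + 27.7626*c^3 + 25.9116*c^2 + 1.0272*c - 11.445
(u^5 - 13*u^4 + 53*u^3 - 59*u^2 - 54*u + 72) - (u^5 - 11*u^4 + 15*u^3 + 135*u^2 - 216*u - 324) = -2*u^4 + 38*u^3 - 194*u^2 + 162*u + 396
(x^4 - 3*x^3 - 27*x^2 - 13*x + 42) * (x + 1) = x^5 - 2*x^4 - 30*x^3 - 40*x^2 + 29*x + 42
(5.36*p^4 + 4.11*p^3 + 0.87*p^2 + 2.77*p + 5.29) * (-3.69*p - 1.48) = -19.7784*p^5 - 23.0987*p^4 - 9.2931*p^3 - 11.5089*p^2 - 23.6197*p - 7.8292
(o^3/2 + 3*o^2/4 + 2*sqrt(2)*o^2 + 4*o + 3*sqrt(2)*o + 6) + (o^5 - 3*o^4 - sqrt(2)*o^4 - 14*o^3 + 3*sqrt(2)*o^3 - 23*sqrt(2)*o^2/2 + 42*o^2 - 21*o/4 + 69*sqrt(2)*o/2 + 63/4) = o^5 - 3*o^4 - sqrt(2)*o^4 - 27*o^3/2 + 3*sqrt(2)*o^3 - 19*sqrt(2)*o^2/2 + 171*o^2/4 - 5*o/4 + 75*sqrt(2)*o/2 + 87/4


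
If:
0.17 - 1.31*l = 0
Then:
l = 0.13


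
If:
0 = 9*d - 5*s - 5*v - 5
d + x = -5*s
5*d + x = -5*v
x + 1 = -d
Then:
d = 7/13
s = 1/5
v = -3/13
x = -20/13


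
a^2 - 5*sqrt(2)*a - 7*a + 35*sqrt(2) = (a - 7)*(a - 5*sqrt(2))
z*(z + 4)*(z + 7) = z^3 + 11*z^2 + 28*z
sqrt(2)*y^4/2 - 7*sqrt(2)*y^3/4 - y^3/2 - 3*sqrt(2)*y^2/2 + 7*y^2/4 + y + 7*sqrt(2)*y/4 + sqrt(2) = (y - 4)*(y + 1/2)*(y - sqrt(2))*(sqrt(2)*y/2 + 1/2)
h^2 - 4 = (h - 2)*(h + 2)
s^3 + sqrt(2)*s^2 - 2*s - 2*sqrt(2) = (s - sqrt(2))*(s + sqrt(2))^2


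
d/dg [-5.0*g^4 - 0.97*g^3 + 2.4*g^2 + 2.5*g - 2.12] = -20.0*g^3 - 2.91*g^2 + 4.8*g + 2.5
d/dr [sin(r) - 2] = cos(r)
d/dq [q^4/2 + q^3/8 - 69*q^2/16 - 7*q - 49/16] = 2*q^3 + 3*q^2/8 - 69*q/8 - 7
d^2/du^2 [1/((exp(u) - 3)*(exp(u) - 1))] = 4*(exp(3*u) - 3*exp(2*u) + exp(u) + 3)*exp(u)/(exp(6*u) - 12*exp(5*u) + 57*exp(4*u) - 136*exp(3*u) + 171*exp(2*u) - 108*exp(u) + 27)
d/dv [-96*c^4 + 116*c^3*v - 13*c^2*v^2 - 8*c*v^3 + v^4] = 116*c^3 - 26*c^2*v - 24*c*v^2 + 4*v^3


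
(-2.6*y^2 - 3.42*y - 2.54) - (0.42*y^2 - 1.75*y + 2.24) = -3.02*y^2 - 1.67*y - 4.78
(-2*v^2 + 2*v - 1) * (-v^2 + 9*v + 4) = 2*v^4 - 20*v^3 + 11*v^2 - v - 4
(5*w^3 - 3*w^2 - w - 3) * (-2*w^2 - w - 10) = -10*w^5 + w^4 - 45*w^3 + 37*w^2 + 13*w + 30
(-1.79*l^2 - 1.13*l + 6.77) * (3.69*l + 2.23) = -6.6051*l^3 - 8.1614*l^2 + 22.4614*l + 15.0971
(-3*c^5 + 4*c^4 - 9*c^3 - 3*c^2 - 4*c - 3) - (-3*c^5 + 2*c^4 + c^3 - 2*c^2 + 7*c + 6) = 2*c^4 - 10*c^3 - c^2 - 11*c - 9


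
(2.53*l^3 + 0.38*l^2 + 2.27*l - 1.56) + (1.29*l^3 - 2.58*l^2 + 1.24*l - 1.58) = 3.82*l^3 - 2.2*l^2 + 3.51*l - 3.14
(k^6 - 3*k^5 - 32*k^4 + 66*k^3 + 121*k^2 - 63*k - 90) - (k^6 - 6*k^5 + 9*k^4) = 3*k^5 - 41*k^4 + 66*k^3 + 121*k^2 - 63*k - 90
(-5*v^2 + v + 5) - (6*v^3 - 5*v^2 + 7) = -6*v^3 + v - 2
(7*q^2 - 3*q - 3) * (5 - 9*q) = -63*q^3 + 62*q^2 + 12*q - 15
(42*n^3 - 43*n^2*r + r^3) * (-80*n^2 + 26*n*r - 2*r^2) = -3360*n^5 + 4532*n^4*r - 1202*n^3*r^2 + 6*n^2*r^3 + 26*n*r^4 - 2*r^5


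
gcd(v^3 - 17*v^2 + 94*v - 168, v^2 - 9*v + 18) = v - 6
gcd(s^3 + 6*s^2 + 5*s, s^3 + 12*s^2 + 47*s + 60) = s + 5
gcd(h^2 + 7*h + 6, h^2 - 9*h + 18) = 1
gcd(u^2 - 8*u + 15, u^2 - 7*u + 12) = u - 3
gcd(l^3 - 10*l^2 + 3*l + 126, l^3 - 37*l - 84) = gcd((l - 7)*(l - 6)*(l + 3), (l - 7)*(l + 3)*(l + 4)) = l^2 - 4*l - 21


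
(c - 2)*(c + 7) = c^2 + 5*c - 14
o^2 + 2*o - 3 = (o - 1)*(o + 3)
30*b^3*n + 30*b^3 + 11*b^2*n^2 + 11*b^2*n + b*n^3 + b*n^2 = (5*b + n)*(6*b + n)*(b*n + b)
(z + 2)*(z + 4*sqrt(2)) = z^2 + 2*z + 4*sqrt(2)*z + 8*sqrt(2)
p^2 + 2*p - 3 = (p - 1)*(p + 3)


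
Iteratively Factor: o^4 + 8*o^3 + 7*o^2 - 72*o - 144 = (o + 3)*(o^3 + 5*o^2 - 8*o - 48) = (o + 3)*(o + 4)*(o^2 + o - 12) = (o - 3)*(o + 3)*(o + 4)*(o + 4)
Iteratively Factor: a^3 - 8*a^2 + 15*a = (a - 5)*(a^2 - 3*a) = a*(a - 5)*(a - 3)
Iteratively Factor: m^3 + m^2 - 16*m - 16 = (m + 4)*(m^2 - 3*m - 4) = (m + 1)*(m + 4)*(m - 4)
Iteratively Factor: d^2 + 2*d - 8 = (d + 4)*(d - 2)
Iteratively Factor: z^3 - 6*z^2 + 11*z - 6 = (z - 1)*(z^2 - 5*z + 6) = (z - 2)*(z - 1)*(z - 3)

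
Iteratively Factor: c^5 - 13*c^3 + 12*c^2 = (c + 4)*(c^4 - 4*c^3 + 3*c^2) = c*(c + 4)*(c^3 - 4*c^2 + 3*c) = c^2*(c + 4)*(c^2 - 4*c + 3) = c^2*(c - 3)*(c + 4)*(c - 1)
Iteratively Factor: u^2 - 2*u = (u)*(u - 2)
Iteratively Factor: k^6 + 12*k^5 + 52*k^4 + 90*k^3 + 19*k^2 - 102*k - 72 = (k + 2)*(k^5 + 10*k^4 + 32*k^3 + 26*k^2 - 33*k - 36) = (k + 1)*(k + 2)*(k^4 + 9*k^3 + 23*k^2 + 3*k - 36) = (k + 1)*(k + 2)*(k + 4)*(k^3 + 5*k^2 + 3*k - 9) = (k + 1)*(k + 2)*(k + 3)*(k + 4)*(k^2 + 2*k - 3) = (k + 1)*(k + 2)*(k + 3)^2*(k + 4)*(k - 1)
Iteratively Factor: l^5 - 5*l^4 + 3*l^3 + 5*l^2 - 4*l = (l + 1)*(l^4 - 6*l^3 + 9*l^2 - 4*l) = (l - 4)*(l + 1)*(l^3 - 2*l^2 + l) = (l - 4)*(l - 1)*(l + 1)*(l^2 - l) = (l - 4)*(l - 1)^2*(l + 1)*(l)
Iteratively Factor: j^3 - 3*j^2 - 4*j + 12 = (j - 3)*(j^2 - 4) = (j - 3)*(j + 2)*(j - 2)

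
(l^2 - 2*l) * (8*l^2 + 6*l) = 8*l^4 - 10*l^3 - 12*l^2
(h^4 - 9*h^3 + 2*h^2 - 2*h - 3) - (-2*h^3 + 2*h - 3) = h^4 - 7*h^3 + 2*h^2 - 4*h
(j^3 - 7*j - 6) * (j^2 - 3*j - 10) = j^5 - 3*j^4 - 17*j^3 + 15*j^2 + 88*j + 60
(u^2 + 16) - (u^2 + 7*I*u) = -7*I*u + 16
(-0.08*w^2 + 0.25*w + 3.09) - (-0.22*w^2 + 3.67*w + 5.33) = 0.14*w^2 - 3.42*w - 2.24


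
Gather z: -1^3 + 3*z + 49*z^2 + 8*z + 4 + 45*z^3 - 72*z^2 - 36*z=45*z^3 - 23*z^2 - 25*z + 3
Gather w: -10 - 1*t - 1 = -t - 11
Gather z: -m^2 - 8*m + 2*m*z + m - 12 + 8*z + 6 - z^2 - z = -m^2 - 7*m - z^2 + z*(2*m + 7) - 6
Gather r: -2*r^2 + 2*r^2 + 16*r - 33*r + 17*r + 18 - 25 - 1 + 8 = 0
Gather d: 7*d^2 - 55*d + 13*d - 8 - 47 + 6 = 7*d^2 - 42*d - 49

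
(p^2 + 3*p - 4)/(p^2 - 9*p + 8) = (p + 4)/(p - 8)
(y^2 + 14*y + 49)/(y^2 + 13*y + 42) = (y + 7)/(y + 6)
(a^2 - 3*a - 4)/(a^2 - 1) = (a - 4)/(a - 1)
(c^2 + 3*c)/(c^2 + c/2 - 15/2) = 2*c/(2*c - 5)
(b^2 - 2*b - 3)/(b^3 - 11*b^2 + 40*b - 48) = (b + 1)/(b^2 - 8*b + 16)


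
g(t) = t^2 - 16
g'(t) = 2*t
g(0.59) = -15.65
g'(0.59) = 1.18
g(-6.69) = 28.76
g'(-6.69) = -13.38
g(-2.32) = -10.62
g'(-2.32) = -4.64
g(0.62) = -15.62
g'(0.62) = 1.24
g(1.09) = -14.81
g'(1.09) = 2.18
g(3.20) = -5.76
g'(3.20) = 6.40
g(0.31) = -15.90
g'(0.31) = 0.62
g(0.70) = -15.51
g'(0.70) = 1.40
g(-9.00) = 65.00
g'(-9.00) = -18.00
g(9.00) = 65.00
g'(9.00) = 18.00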